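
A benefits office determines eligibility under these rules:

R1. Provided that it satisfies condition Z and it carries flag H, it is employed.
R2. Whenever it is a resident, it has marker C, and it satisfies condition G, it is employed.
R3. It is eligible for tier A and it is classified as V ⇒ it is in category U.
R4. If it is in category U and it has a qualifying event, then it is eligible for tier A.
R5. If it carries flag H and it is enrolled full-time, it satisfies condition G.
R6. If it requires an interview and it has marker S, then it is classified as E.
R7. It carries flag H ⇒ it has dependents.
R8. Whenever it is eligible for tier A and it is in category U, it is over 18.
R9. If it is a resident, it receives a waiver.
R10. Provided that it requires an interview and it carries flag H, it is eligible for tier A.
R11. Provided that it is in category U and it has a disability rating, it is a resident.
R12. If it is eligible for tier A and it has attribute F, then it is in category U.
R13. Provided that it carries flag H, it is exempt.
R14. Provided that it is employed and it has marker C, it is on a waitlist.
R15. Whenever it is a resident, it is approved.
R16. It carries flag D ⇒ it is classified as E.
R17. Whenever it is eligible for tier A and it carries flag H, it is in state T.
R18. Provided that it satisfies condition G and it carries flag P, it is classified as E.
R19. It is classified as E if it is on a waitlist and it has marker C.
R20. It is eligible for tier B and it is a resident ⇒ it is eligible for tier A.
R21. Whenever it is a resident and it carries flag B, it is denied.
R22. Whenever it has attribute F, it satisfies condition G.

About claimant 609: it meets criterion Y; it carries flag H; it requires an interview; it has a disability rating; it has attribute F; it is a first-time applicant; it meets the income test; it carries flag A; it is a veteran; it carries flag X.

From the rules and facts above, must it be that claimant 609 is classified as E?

No

Forward chaining from the given facts derives: has dependents, is eligible for tier A, is in category U, is exempt, is in state T, satisfies condition G, is over 18, is a resident, is approved, receives a waiver.
Rules concluding "it is classified as E": R6 needs "it has marker S"; R16 needs "it carries flag D"; R18 needs "it carries flag P"; R19 needs "it is on a waitlist" — none of these are established.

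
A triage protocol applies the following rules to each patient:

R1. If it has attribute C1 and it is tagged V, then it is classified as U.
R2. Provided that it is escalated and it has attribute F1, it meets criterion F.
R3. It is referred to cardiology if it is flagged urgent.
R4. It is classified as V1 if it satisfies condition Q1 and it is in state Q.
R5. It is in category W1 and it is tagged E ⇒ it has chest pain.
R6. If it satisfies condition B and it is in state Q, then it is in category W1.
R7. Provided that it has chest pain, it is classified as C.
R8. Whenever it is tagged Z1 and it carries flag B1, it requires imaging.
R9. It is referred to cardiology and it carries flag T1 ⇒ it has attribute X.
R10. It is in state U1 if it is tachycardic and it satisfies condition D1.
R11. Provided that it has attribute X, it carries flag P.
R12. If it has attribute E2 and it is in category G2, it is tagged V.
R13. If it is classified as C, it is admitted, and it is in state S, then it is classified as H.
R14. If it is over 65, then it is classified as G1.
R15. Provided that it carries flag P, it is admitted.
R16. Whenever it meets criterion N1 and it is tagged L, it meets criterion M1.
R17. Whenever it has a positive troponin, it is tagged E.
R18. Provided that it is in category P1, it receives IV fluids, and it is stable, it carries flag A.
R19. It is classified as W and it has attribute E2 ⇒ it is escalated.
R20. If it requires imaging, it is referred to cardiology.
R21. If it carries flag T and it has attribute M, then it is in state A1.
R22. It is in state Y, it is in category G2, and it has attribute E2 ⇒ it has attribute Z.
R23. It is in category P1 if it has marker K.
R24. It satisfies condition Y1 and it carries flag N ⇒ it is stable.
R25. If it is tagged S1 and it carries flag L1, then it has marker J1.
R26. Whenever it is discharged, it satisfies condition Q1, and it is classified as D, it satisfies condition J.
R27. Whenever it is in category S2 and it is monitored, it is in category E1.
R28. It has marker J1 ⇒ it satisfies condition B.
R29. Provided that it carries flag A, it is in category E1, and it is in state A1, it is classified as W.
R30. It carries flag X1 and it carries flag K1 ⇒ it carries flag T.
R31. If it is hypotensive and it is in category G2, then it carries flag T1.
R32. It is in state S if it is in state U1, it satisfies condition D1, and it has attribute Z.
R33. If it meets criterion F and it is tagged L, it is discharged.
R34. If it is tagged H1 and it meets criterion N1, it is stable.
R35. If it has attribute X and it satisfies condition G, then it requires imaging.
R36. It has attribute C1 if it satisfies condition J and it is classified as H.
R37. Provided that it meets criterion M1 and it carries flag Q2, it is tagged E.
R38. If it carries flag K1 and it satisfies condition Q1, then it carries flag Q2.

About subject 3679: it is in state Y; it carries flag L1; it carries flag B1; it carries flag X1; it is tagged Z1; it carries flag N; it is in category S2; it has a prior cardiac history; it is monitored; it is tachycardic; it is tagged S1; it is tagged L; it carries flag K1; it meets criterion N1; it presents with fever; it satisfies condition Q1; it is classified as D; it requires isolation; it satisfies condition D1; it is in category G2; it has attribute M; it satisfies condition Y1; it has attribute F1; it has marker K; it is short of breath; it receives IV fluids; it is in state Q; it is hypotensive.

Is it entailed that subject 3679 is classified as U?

No

Forward chaining from the given facts derives: is classified as V1, requires imaging, is in state U1, meets criterion M1, is referred to cardiology, is in category P1, is stable, has marker J1, is in category E1, satisfies condition B, carries flag T, carries flag T1, carries flag Q2, is in category W1, has attribute X, carries flag P, is admitted, carries flag A, is in state A1, is classified as W, is tagged E, has chest pain, is classified as C.
The only rule concluding "it is classified as U" is R1, which needs "it has attribute C1"; that is never established.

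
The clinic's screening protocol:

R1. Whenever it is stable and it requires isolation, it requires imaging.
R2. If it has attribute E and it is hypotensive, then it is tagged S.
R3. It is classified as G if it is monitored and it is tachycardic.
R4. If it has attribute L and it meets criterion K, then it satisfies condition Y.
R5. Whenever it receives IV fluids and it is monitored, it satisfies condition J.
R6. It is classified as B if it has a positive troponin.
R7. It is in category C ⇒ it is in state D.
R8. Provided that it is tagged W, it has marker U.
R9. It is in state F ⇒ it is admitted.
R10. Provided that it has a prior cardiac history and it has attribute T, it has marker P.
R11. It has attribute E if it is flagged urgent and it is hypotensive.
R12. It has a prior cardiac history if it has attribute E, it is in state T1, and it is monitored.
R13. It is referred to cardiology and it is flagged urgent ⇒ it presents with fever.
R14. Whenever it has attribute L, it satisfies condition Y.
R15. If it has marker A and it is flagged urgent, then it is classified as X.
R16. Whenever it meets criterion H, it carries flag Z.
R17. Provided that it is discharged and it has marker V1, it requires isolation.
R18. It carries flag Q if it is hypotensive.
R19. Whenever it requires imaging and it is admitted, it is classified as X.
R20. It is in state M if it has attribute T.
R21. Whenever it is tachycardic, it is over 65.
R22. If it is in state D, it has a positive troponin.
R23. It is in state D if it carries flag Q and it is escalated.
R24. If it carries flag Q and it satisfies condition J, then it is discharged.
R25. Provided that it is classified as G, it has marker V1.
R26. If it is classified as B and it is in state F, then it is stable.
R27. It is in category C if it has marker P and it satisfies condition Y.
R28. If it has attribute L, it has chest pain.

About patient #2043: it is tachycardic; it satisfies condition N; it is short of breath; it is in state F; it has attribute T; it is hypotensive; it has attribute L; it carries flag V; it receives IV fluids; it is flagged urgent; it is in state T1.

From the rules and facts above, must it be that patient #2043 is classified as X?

No

Forward chaining from the given facts derives: is admitted, has attribute E, satisfies condition Y, carries flag Q, is in state M, is over 65, has chest pain, is tagged S.
Rules concluding "it is classified as X": R15 needs "it has marker A"; R19 needs "it requires imaging" — none of these are established.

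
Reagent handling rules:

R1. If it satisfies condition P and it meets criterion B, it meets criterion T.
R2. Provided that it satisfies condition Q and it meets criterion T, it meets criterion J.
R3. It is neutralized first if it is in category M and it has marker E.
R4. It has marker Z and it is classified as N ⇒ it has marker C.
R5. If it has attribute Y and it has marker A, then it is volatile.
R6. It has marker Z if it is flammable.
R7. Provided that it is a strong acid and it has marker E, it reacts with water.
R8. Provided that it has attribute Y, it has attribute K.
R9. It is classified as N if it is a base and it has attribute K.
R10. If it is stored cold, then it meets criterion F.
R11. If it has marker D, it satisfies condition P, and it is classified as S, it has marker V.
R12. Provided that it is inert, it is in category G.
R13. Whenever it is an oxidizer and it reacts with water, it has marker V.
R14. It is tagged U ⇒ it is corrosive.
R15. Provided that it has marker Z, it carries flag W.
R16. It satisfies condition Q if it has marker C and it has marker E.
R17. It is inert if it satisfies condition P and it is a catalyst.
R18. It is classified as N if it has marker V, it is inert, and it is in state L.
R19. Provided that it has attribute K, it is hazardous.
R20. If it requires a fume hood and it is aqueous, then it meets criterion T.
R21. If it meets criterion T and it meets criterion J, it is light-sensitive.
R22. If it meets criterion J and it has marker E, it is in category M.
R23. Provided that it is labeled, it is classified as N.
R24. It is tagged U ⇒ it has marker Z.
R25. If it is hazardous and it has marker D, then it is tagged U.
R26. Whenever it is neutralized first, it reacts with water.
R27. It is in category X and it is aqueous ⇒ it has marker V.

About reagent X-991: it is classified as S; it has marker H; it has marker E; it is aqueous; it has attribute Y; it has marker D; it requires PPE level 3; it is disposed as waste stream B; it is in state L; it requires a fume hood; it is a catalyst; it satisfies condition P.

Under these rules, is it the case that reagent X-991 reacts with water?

By R8 (it has attribute Y): it has attribute K.
By R11 (it has marker D, it satisfies condition P, it is classified as S): it has marker V.
By R17 (it satisfies condition P, it is a catalyst): it is inert.
By R18 (it has marker V, it is inert, it is in state L): it is classified as N.
By R19 (it has attribute K): it is hazardous.
By R20 (it requires a fume hood, it is aqueous): it meets criterion T.
By R25 (it is hazardous, it has marker D): it is tagged U.
By R24 (it is tagged U): it has marker Z.
By R4 (it has marker Z, it is classified as N): it has marker C.
By R16 (it has marker C, it has marker E): it satisfies condition Q.
By R2 (it satisfies condition Q, it meets criterion T): it meets criterion J.
By R22 (it meets criterion J, it has marker E): it is in category M.
By R3 (it is in category M, it has marker E): it is neutralized first.
By R26 (it is neutralized first): it reacts with water.

Yes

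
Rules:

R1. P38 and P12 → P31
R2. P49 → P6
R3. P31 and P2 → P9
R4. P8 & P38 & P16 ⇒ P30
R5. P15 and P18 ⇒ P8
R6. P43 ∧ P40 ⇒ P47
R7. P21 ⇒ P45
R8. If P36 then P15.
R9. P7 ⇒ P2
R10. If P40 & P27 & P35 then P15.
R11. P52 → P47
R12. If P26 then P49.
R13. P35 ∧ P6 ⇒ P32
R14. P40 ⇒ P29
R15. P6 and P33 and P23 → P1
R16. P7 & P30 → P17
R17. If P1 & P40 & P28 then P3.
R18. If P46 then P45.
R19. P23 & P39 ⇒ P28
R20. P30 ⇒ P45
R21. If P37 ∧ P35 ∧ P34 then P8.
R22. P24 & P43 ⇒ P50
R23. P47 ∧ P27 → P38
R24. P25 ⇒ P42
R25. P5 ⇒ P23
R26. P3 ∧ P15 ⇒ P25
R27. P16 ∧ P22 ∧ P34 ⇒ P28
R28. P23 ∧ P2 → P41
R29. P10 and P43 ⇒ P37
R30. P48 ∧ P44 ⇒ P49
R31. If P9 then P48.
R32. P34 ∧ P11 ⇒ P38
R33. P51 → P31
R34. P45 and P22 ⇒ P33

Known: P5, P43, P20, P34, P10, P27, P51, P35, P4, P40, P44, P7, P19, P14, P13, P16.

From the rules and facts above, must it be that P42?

No

Forward chaining from the given facts derives: P47, P2, P15, P29, P38, P23, P41, P37, P31, P9, P8, P48, P30, P17, P45, P49, P6, P32.
The only rule concluding P42 is R24, which needs P25; that is never established.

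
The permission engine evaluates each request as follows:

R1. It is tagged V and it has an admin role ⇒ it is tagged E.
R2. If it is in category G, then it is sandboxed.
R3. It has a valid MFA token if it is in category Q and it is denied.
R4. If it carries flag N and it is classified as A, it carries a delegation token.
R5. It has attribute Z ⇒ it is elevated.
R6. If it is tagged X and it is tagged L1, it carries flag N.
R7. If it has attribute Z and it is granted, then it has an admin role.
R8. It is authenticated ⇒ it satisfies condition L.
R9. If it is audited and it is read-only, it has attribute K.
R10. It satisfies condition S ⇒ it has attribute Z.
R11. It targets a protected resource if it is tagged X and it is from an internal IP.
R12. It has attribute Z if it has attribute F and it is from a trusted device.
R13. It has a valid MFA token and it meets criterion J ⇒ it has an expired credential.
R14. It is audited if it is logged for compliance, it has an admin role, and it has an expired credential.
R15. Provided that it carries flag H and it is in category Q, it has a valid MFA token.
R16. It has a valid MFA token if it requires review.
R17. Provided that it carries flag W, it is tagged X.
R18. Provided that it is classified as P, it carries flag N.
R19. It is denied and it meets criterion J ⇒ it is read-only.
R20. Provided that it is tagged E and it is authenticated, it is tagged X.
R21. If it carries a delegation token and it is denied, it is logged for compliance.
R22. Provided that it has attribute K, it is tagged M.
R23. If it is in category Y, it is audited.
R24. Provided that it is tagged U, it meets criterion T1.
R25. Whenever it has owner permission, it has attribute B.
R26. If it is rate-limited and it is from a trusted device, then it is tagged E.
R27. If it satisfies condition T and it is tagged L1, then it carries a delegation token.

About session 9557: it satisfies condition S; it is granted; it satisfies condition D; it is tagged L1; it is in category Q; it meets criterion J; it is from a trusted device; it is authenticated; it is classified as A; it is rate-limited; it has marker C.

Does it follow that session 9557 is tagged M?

No

Forward chaining from the given facts derives: satisfies condition L, has attribute Z, is tagged E, is elevated, has an admin role, is tagged X, carries flag N, carries a delegation token.
The only rule concluding "it is tagged M" is R22, which needs "it has attribute K"; that is never established.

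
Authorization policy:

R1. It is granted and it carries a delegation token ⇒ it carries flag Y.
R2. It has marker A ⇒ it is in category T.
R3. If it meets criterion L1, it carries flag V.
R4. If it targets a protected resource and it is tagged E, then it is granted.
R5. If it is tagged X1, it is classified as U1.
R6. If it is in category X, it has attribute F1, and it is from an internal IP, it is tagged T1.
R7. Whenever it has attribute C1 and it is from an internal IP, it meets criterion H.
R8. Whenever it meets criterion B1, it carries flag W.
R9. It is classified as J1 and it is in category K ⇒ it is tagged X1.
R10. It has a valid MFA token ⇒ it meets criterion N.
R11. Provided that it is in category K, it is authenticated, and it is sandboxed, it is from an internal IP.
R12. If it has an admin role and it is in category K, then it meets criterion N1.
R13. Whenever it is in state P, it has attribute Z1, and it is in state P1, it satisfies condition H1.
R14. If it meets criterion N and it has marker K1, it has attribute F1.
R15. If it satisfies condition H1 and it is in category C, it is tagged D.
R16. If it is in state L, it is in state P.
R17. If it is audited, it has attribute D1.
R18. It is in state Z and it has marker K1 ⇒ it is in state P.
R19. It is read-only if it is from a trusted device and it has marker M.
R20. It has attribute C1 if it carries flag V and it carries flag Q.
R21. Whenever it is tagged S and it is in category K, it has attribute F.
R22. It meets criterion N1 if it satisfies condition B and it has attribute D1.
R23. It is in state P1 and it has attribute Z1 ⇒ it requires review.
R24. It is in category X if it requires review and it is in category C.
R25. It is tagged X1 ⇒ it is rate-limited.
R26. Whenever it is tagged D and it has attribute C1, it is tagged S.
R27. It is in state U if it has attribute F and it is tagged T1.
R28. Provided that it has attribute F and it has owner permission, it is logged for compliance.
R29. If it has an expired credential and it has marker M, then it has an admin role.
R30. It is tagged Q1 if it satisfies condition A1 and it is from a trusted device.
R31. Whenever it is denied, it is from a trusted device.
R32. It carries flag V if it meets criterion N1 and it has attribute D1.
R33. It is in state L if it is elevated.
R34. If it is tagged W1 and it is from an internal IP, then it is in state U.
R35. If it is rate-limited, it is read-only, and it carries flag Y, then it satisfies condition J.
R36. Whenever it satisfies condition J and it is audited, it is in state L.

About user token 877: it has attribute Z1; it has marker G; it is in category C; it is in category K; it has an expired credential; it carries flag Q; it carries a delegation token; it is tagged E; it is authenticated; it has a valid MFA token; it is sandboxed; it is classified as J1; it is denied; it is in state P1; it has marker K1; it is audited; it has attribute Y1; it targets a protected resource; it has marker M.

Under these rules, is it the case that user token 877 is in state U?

By R4 (it targets a protected resource, it is tagged E): it is granted.
By R9 (it is classified as J1, it is in category K): it is tagged X1.
By R10 (it has a valid MFA token): it meets criterion N.
By R11 (it is in category K, it is authenticated, it is sandboxed): it is from an internal IP.
By R14 (it meets criterion N, it has marker K1): it has attribute F1.
By R17 (it is audited): it has attribute D1.
By R23 (it is in state P1, it has attribute Z1): it requires review.
By R24 (it requires review, it is in category C): it is in category X.
By R25 (it is tagged X1): it is rate-limited.
By R29 (it has an expired credential, it has marker M): it has an admin role.
By R31 (it is denied): it is from a trusted device.
By R1 (it is granted, it carries a delegation token): it carries flag Y.
By R6 (it is in category X, it has attribute F1, it is from an internal IP): it is tagged T1.
By R12 (it has an admin role, it is in category K): it meets criterion N1.
By R19 (it is from a trusted device, it has marker M): it is read-only.
By R32 (it meets criterion N1, it has attribute D1): it carries flag V.
By R35 (it is rate-limited, it is read-only, it carries flag Y): it satisfies condition J.
By R36 (it satisfies condition J, it is audited): it is in state L.
By R16 (it is in state L): it is in state P.
By R20 (it carries flag V, it carries flag Q): it has attribute C1.
By R13 (it is in state P, it has attribute Z1, it is in state P1): it satisfies condition H1.
By R15 (it satisfies condition H1, it is in category C): it is tagged D.
By R26 (it is tagged D, it has attribute C1): it is tagged S.
By R21 (it is tagged S, it is in category K): it has attribute F.
By R27 (it has attribute F, it is tagged T1): it is in state U.

Yes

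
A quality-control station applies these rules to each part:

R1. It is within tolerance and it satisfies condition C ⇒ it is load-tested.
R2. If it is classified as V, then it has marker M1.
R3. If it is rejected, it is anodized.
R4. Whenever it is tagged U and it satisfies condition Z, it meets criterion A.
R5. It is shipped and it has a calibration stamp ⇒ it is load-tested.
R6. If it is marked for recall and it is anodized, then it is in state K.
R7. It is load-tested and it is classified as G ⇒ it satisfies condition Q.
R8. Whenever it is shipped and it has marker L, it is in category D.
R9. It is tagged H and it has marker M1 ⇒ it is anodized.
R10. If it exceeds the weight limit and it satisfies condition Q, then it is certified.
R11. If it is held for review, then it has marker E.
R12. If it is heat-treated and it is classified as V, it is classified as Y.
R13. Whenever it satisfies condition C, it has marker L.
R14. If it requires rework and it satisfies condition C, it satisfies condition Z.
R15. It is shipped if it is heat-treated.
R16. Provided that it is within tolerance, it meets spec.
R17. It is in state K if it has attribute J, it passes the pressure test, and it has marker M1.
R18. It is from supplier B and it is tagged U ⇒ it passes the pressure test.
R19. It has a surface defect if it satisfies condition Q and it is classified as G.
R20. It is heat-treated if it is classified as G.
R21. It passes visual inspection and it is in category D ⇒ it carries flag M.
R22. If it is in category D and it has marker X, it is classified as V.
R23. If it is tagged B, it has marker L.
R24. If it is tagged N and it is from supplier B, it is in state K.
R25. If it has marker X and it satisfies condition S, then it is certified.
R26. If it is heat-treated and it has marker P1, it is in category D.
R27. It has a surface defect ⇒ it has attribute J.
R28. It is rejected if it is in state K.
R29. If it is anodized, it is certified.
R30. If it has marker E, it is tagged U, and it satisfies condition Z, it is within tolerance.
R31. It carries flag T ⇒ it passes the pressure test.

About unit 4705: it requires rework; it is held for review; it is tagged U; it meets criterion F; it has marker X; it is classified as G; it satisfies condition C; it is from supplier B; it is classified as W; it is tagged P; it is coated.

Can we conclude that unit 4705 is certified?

Yes

By R11 (it is held for review): it has marker E.
By R13 (it satisfies condition C): it has marker L.
By R14 (it requires rework, it satisfies condition C): it satisfies condition Z.
By R18 (it is from supplier B, it is tagged U): it passes the pressure test.
By R20 (it is classified as G): it is heat-treated.
By R30 (it has marker E, it is tagged U, it satisfies condition Z): it is within tolerance.
By R1 (it is within tolerance, it satisfies condition C): it is load-tested.
By R7 (it is load-tested, it is classified as G): it satisfies condition Q.
By R15 (it is heat-treated): it is shipped.
By R19 (it satisfies condition Q, it is classified as G): it has a surface defect.
By R27 (it has a surface defect): it has attribute J.
By R8 (it is shipped, it has marker L): it is in category D.
By R22 (it is in category D, it has marker X): it is classified as V.
By R2 (it is classified as V): it has marker M1.
By R17 (it has attribute J, it passes the pressure test, it has marker M1): it is in state K.
By R28 (it is in state K): it is rejected.
By R3 (it is rejected): it is anodized.
By R29 (it is anodized): it is certified.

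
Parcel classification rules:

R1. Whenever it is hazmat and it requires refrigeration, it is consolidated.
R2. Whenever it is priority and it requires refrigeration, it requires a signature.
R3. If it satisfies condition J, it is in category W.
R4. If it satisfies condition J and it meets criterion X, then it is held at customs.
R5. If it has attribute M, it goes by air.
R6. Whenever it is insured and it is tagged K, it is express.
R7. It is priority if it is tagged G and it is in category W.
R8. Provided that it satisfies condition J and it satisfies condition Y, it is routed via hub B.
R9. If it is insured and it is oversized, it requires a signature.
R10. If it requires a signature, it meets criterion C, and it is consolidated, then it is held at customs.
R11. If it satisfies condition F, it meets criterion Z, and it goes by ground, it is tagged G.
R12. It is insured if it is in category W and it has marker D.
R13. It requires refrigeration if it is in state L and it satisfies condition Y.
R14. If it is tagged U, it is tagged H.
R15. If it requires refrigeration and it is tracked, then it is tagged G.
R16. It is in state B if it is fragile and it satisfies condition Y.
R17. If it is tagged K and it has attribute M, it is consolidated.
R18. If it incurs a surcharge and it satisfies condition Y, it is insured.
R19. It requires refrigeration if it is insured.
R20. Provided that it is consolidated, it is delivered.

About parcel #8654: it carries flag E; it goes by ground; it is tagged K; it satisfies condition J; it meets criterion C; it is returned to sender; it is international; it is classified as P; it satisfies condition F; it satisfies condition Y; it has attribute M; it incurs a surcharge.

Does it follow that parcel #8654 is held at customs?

No

Forward chaining from the given facts derives: is in category W, goes by air, is routed via hub B, is consolidated, is insured, requires refrigeration, is delivered, is express.
Rules concluding "it is held at customs": R4 needs "it meets criterion X"; R10 needs "it requires a signature" — none of these are established.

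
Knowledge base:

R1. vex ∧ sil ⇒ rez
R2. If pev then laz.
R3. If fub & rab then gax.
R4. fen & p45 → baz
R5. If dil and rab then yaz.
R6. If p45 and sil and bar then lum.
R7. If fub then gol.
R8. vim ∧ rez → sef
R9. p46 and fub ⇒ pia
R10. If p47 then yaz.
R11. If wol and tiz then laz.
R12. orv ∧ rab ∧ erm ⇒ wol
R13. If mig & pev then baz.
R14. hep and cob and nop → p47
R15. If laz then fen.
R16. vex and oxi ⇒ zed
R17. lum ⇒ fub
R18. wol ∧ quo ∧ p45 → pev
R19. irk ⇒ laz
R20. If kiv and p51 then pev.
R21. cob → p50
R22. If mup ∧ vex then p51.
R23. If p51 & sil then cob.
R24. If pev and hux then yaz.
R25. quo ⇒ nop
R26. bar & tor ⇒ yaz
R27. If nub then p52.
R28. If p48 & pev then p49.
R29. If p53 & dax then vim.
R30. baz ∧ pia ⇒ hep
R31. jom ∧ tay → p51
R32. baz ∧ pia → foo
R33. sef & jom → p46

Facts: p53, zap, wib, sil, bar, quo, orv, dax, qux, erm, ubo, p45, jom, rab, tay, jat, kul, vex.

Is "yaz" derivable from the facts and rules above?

rez  (by R1: vex, sil)
lum  (by R6: p45, sil, bar)
wol  (by R12: orv, rab, erm)
fub  (by R17: lum)
pev  (by R18: wol, quo, p45)
nop  (by R25: quo)
vim  (by R29: p53, dax)
p51  (by R31: jom, tay)
laz  (by R2: pev)
sef  (by R8: vim, rez)
fen  (by R15: laz)
cob  (by R23: p51, sil)
p46  (by R33: sef, jom)
baz  (by R4: fen, p45)
pia  (by R9: p46, fub)
hep  (by R30: baz, pia)
p47  (by R14: hep, cob, nop)
yaz  (by R10: p47)

Yes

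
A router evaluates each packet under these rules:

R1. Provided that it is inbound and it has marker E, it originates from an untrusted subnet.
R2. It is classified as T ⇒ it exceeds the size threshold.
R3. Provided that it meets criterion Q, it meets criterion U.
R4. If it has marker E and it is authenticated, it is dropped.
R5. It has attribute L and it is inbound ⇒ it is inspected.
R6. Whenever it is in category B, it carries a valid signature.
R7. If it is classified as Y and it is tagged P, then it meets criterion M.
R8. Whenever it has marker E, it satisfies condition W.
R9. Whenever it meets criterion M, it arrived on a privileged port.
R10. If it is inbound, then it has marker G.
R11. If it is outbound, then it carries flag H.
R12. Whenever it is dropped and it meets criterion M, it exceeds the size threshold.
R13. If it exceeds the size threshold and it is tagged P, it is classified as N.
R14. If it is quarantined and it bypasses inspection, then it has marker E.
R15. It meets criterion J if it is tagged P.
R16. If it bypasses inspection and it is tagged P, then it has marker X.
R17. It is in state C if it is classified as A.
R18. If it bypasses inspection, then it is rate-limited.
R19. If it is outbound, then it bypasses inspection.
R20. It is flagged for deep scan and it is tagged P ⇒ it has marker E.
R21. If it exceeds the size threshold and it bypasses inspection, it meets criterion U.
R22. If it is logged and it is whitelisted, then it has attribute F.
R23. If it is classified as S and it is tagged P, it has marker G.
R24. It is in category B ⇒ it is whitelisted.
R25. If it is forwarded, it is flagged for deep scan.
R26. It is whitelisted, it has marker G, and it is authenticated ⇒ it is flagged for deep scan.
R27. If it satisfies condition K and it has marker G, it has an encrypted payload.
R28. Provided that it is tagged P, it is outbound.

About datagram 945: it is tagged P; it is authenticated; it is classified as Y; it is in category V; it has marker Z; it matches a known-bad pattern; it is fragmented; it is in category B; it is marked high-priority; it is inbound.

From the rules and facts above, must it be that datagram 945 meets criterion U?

By R7 (it is classified as Y, it is tagged P): it meets criterion M.
By R10 (it is inbound): it has marker G.
By R24 (it is in category B): it is whitelisted.
By R26 (it is whitelisted, it has marker G, it is authenticated): it is flagged for deep scan.
By R28 (it is tagged P): it is outbound.
By R19 (it is outbound): it bypasses inspection.
By R20 (it is flagged for deep scan, it is tagged P): it has marker E.
By R4 (it has marker E, it is authenticated): it is dropped.
By R12 (it is dropped, it meets criterion M): it exceeds the size threshold.
By R21 (it exceeds the size threshold, it bypasses inspection): it meets criterion U.

Yes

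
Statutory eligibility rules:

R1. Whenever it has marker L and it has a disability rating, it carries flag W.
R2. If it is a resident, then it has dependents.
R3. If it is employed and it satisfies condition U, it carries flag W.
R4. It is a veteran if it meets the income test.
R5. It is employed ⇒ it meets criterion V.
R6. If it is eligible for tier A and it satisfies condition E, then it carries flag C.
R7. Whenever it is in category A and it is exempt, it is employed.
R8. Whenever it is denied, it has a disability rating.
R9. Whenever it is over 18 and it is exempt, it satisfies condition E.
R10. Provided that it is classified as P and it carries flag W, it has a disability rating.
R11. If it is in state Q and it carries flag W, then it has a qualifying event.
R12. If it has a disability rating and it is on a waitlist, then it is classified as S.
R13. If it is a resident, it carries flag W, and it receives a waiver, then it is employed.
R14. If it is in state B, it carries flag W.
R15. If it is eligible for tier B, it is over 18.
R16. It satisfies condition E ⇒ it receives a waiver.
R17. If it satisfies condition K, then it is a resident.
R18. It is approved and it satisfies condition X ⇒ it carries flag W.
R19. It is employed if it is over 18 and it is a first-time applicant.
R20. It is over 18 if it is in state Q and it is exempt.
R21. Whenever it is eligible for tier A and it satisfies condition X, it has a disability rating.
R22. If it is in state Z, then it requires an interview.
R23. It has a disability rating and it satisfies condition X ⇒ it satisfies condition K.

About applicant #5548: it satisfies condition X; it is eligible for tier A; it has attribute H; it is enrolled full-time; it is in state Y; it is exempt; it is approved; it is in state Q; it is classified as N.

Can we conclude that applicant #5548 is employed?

Yes

By R18 (it is approved, it satisfies condition X): it carries flag W.
By R20 (it is in state Q, it is exempt): it is over 18.
By R21 (it is eligible for tier A, it satisfies condition X): it has a disability rating.
By R23 (it has a disability rating, it satisfies condition X): it satisfies condition K.
By R9 (it is over 18, it is exempt): it satisfies condition E.
By R16 (it satisfies condition E): it receives a waiver.
By R17 (it satisfies condition K): it is a resident.
By R13 (it is a resident, it carries flag W, it receives a waiver): it is employed.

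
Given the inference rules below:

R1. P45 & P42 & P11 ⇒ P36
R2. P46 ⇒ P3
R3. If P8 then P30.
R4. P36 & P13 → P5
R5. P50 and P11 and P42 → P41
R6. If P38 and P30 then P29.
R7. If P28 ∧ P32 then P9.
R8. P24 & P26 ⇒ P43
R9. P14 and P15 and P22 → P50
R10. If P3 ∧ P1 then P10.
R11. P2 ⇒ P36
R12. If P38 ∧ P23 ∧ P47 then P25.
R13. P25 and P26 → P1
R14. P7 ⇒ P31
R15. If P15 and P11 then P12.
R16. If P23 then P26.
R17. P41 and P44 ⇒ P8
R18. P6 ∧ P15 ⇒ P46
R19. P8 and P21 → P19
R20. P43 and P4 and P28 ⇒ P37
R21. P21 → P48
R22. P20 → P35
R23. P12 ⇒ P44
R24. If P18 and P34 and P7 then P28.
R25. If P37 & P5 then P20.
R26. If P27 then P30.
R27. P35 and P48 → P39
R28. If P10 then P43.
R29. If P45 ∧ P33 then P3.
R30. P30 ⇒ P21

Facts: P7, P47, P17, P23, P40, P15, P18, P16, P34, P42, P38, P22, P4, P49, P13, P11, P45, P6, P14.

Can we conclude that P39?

Yes

P36  (by R1: P45, P42, P11)
P5  (by R4: P36, P13)
P50  (by R9: P14, P15, P22)
P25  (by R12: P38, P23, P47)
P12  (by R15: P15, P11)
P26  (by R16: P23)
P46  (by R18: P6, P15)
P44  (by R23: P12)
P28  (by R24: P18, P34, P7)
P3  (by R2: P46)
P41  (by R5: P50, P11, P42)
P1  (by R13: P25, P26)
P8  (by R17: P41, P44)
P30  (by R3: P8)
P10  (by R10: P3, P1)
P43  (by R28: P10)
P21  (by R30: P30)
P37  (by R20: P43, P4, P28)
P48  (by R21: P21)
P20  (by R25: P37, P5)
P35  (by R22: P20)
P39  (by R27: P35, P48)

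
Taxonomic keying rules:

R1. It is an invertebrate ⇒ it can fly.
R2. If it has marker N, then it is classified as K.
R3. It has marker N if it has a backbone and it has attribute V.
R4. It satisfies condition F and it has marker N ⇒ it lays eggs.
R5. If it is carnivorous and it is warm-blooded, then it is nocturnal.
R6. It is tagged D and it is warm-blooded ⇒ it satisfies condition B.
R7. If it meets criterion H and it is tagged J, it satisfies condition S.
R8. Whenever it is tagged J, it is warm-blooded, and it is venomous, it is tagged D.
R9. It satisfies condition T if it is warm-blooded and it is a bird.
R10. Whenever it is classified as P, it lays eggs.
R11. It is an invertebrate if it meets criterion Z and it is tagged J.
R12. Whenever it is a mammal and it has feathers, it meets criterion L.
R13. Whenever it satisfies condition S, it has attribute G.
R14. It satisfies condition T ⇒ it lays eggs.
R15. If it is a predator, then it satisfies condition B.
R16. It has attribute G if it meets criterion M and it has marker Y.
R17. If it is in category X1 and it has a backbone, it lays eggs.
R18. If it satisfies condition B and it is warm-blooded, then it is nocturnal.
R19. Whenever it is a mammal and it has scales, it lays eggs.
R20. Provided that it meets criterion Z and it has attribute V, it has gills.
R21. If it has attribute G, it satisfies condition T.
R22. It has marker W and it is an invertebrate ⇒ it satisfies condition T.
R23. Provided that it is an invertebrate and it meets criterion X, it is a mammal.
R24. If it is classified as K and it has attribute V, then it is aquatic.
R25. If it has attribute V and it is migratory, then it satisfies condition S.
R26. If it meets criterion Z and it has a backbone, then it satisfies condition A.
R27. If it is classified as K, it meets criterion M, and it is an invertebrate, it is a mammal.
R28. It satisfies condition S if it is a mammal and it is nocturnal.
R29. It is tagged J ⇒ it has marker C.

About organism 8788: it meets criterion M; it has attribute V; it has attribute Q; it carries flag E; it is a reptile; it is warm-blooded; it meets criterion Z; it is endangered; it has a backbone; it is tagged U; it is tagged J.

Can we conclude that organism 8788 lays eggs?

No

Forward chaining from the given facts derives: has marker N, is an invertebrate, has gills, satisfies condition A, has marker C, can fly, is classified as K, is aquatic, is a mammal.
Rules concluding "it lays eggs": R4 needs "it satisfies condition F"; R10 needs "it is classified as P"; R14 needs "it satisfies condition T"; R17 needs "it is in category X1"; R19 needs "it has scales" — none of these are established.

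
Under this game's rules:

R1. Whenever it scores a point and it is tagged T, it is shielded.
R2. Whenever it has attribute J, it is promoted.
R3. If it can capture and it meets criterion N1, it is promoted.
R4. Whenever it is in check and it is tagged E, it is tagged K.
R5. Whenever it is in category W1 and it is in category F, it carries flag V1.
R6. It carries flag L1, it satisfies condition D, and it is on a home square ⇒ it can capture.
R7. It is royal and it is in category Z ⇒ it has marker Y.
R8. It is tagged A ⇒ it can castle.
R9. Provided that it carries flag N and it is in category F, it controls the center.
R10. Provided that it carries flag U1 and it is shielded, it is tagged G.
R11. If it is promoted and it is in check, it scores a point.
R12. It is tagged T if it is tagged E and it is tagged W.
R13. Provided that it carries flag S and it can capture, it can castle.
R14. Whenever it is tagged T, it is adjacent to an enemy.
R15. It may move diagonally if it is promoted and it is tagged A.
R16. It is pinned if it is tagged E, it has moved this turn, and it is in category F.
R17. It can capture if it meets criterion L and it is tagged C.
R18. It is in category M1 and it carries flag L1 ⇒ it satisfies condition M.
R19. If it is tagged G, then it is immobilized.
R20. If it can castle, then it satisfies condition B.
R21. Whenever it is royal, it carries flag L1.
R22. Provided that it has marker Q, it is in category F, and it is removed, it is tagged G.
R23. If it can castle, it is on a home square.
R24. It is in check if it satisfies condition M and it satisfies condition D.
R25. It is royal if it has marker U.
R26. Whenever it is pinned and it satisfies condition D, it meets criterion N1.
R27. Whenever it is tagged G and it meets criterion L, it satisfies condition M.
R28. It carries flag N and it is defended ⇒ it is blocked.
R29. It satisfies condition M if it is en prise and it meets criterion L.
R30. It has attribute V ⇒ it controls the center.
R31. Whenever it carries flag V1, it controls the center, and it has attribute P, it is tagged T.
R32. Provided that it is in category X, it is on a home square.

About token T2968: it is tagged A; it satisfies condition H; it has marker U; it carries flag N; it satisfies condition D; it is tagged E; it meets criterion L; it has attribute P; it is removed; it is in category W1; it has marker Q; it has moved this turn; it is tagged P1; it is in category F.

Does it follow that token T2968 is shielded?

By R5 (it is in category W1, it is in category F): it carries flag V1.
By R8 (it is tagged A): it can castle.
By R9 (it carries flag N, it is in category F): it controls the center.
By R16 (it is tagged E, it has moved this turn, it is in category F): it is pinned.
By R22 (it has marker Q, it is in category F, it is removed): it is tagged G.
By R23 (it can castle): it is on a home square.
By R25 (it has marker U): it is royal.
By R26 (it is pinned, it satisfies condition D): it meets criterion N1.
By R27 (it is tagged G, it meets criterion L): it satisfies condition M.
By R31 (it carries flag V1, it controls the center, it has attribute P): it is tagged T.
By R21 (it is royal): it carries flag L1.
By R24 (it satisfies condition M, it satisfies condition D): it is in check.
By R6 (it carries flag L1, it satisfies condition D, it is on a home square): it can capture.
By R3 (it can capture, it meets criterion N1): it is promoted.
By R11 (it is promoted, it is in check): it scores a point.
By R1 (it scores a point, it is tagged T): it is shielded.

Yes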